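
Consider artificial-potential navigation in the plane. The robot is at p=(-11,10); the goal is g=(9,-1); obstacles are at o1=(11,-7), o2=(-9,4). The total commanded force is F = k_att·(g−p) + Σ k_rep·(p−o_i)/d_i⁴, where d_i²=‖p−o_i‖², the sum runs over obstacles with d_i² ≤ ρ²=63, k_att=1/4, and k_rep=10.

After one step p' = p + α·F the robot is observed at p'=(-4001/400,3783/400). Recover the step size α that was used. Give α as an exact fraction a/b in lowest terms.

α = 1/5

F_att = 1/4·(g−p) = 1/4·(20,-11) = (5.0000,-2.7500)
o1: d²=773 > ρ²=63 → inactive
o2: d²=40 ≤ ρ²=63; F_rep = 10·(-2,6)/40² = (-0.0125,0.0375)
F = F_att + ΣF_rep = (4.9875,-2.7125)
Δp = p'−p = (0.9975,-0.5425); α = Δx/Fx = (399/400) / (399/80) = 1/5
check: Δy/Fy = (-217/400) / (-217/80) = 1/5 ✓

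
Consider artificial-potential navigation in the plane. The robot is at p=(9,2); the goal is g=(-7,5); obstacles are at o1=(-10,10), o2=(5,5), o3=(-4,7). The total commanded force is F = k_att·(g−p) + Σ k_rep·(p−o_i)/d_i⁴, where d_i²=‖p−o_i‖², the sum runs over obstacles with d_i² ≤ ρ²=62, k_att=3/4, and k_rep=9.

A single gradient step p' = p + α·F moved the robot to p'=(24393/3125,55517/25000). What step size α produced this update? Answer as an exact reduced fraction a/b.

F_att = 3/4·(g−p) = 3/4·(-16,3) = (-12.0000,2.2500)
o1: d²=425 > ρ²=62 → inactive
o2: d²=25 ≤ ρ²=62; F_rep = 9·(4,-3)/25² = (0.0576,-0.0432)
o3: d²=194 > ρ²=62 → inactive
F = F_att + ΣF_rep = (-11.9424,2.2068)
Δp = p'−p = (-1.1942,0.2207); α = Δx/Fx = (-3732/3125) / (-7464/625) = 1/10
check: Δy/Fy = (5517/25000) / (5517/2500) = 1/10 ✓

α = 1/10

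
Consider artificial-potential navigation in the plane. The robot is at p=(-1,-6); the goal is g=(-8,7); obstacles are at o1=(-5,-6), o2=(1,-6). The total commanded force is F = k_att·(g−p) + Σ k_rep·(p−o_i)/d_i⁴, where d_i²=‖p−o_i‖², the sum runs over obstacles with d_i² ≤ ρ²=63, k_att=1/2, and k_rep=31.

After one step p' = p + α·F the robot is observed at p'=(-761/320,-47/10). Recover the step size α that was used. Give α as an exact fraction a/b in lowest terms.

F_att = 1/2·(g−p) = 1/2·(-7,13) = (-3.5000,6.5000)
o1: d²=16 ≤ ρ²=63; F_rep = 31·(4,0)/16² = (0.4844,0.0000)
o2: d²=4 ≤ ρ²=63; F_rep = 31·(-2,0)/4² = (-3.8750,0.0000)
F = F_att + ΣF_rep = (-6.8906,6.5000)
Δp = p'−p = (-1.3781,1.3000); α = Δx/Fx = (-441/320) / (-441/64) = 1/5
check: Δy/Fy = (13/10) / (13/2) = 1/5 ✓

α = 1/5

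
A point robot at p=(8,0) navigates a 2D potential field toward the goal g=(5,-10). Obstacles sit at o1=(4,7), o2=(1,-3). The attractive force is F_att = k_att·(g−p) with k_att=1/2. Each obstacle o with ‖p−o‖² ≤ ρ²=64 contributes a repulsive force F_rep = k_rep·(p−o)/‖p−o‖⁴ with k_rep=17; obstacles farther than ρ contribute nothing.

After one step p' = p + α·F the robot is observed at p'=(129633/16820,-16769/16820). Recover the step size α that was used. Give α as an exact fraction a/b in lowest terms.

α = 1/5

F_att = 1/2·(g−p) = 1/2·(-3,-10) = (-1.5000,-5.0000)
o1: d²=65 > ρ²=64 → inactive
o2: d²=58 ≤ ρ²=64; F_rep = 17·(7,3)/58² = (0.0354,0.0152)
F = F_att + ΣF_rep = (-1.4646,-4.9848)
Δp = p'−p = (-0.2929,-0.9970); α = Δx/Fx = (-4927/16820) / (-4927/3364) = 1/5
check: Δy/Fy = (-16769/16820) / (-16769/3364) = 1/5 ✓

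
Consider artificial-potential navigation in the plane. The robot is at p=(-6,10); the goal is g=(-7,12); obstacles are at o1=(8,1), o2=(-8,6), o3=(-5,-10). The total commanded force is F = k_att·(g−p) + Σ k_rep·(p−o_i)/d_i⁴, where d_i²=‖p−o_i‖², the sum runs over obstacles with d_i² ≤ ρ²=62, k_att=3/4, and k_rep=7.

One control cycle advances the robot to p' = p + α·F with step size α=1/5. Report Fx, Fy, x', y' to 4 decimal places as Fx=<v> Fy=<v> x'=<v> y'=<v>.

F_att = 3/4·(g−p) = 3/4·(-1,2) = (-0.7500,1.5000)
o1: d²=277 > ρ²=62 → inactive
o2: d²=20 ≤ ρ²=62; F_rep = 7·(2,4)/20² = (0.0350,0.0700)
o3: d²=401 > ρ²=62 → inactive
F = F_att + ΣF_rep = (-0.7150,1.5700)
p' = p + 1/5·F = (-6.1430,10.3140)

Fx=-0.7150 Fy=1.5700 x'=-6.1430 y'=10.3140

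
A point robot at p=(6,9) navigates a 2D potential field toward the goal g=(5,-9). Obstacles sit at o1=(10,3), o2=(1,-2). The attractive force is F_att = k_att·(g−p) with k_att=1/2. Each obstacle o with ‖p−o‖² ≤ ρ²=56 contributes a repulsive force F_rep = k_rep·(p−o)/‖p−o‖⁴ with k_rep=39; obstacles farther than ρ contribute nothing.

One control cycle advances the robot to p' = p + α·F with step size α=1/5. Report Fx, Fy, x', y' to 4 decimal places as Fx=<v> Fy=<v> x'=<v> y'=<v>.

Fx=-0.5577 Fy=-8.9135 x'=5.8885 y'=7.2173

F_att = 1/2·(g−p) = 1/2·(-1,-18) = (-0.5000,-9.0000)
o1: d²=52 ≤ ρ²=56; F_rep = 39·(-4,6)/52² = (-0.0577,0.0865)
o2: d²=146 > ρ²=56 → inactive
F = F_att + ΣF_rep = (-0.5577,-8.9135)
p' = p + 1/5·F = (5.8885,7.2173)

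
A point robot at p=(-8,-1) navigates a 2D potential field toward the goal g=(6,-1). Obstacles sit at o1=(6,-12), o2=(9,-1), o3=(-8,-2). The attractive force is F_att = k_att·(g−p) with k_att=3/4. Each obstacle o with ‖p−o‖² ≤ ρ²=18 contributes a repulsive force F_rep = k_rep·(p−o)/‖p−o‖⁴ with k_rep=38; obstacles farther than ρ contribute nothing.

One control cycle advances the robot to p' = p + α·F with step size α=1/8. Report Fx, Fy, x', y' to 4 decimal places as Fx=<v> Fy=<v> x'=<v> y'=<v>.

Fx=10.5000 Fy=38.0000 x'=-6.6875 y'=3.7500

F_att = 3/4·(g−p) = 3/4·(14,0) = (10.5000,0.0000)
o1: d²=317 > ρ²=18 → inactive
o2: d²=289 > ρ²=18 → inactive
o3: d²=1 ≤ ρ²=18; F_rep = 38·(0,1)/1² = (0.0000,38.0000)
F = F_att + ΣF_rep = (10.5000,38.0000)
p' = p + 1/8·F = (-6.6875,3.7500)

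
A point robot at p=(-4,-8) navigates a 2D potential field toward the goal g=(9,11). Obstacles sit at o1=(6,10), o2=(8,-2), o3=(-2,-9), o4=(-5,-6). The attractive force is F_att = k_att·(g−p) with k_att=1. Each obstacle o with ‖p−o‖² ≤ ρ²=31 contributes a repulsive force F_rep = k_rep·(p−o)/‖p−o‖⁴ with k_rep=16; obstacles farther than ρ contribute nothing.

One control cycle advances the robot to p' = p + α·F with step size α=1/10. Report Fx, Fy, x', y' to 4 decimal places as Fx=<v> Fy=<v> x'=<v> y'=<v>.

F_att = 1·(g−p) = 1·(13,19) = (13.0000,19.0000)
o1: d²=424 > ρ²=31 → inactive
o2: d²=180 > ρ²=31 → inactive
o3: d²=5 ≤ ρ²=31; F_rep = 16·(-2,1)/5² = (-1.2800,0.6400)
o4: d²=5 ≤ ρ²=31; F_rep = 16·(1,-2)/5² = (0.6400,-1.2800)
F = F_att + ΣF_rep = (12.3600,18.3600)
p' = p + 1/10·F = (-2.7640,-6.1640)

Fx=12.3600 Fy=18.3600 x'=-2.7640 y'=-6.1640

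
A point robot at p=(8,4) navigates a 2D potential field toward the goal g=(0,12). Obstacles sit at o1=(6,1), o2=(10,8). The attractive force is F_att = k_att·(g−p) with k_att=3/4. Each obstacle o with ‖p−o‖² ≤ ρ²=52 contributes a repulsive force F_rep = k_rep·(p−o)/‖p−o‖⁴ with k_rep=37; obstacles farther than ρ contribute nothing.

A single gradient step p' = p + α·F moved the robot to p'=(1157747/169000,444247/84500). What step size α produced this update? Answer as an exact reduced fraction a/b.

F_att = 3/4·(g−p) = 3/4·(-8,8) = (-6.0000,6.0000)
o1: d²=13 ≤ ρ²=52; F_rep = 37·(2,3)/13² = (0.4379,0.6568)
o2: d²=20 ≤ ρ²=52; F_rep = 37·(-2,-4)/20² = (-0.1850,-0.3700)
F = F_att + ΣF_rep = (-5.7471,6.2868)
Δp = p'−p = (-1.1494,1.2574); α = Δx/Fx = (-194253/169000) / (-194253/33800) = 1/5
check: Δy/Fy = (106247/84500) / (106247/16900) = 1/5 ✓

α = 1/5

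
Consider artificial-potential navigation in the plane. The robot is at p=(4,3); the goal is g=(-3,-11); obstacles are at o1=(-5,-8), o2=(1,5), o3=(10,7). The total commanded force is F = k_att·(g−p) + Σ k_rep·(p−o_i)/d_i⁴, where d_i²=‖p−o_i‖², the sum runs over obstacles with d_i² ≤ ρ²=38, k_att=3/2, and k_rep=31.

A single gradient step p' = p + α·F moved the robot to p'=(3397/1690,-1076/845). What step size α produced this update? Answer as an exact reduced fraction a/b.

F_att = 3/2·(g−p) = 3/2·(-7,-14) = (-10.5000,-21.0000)
o1: d²=202 > ρ²=38 → inactive
o2: d²=13 ≤ ρ²=38; F_rep = 31·(3,-2)/13² = (0.5503,-0.3669)
o3: d²=52 > ρ²=38 → inactive
F = F_att + ΣF_rep = (-9.9497,-21.3669)
Δp = p'−p = (-1.9899,-4.2734); α = Δx/Fx = (-3363/1690) / (-3363/338) = 1/5
check: Δy/Fy = (-3611/845) / (-3611/169) = 1/5 ✓

α = 1/5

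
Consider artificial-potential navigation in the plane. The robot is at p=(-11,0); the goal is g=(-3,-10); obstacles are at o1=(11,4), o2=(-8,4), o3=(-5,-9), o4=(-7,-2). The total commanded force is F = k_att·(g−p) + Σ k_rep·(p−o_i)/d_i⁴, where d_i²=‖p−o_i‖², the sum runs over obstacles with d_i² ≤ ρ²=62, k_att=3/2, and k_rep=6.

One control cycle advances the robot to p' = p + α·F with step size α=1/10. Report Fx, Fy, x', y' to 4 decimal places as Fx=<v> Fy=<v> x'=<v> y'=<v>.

Fx=11.9112 Fy=-15.0084 x'=-9.8089 y'=-1.5008

F_att = 3/2·(g−p) = 3/2·(8,-10) = (12.0000,-15.0000)
o1: d²=500 > ρ²=62 → inactive
o2: d²=25 ≤ ρ²=62; F_rep = 6·(-3,-4)/25² = (-0.0288,-0.0384)
o3: d²=117 > ρ²=62 → inactive
o4: d²=20 ≤ ρ²=62; F_rep = 6·(-4,2)/20² = (-0.0600,0.0300)
F = F_att + ΣF_rep = (11.9112,-15.0084)
p' = p + 1/10·F = (-9.8089,-1.5008)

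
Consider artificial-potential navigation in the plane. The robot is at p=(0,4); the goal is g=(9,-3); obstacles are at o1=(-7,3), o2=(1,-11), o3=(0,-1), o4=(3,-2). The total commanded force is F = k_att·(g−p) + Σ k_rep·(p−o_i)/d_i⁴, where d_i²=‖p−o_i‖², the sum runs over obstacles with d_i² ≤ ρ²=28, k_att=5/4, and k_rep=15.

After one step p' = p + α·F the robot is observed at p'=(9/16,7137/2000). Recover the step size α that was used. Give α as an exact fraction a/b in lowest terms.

F_att = 5/4·(g−p) = 5/4·(9,-7) = (11.2500,-8.7500)
o1: d²=50 > ρ²=28 → inactive
o2: d²=226 > ρ²=28 → inactive
o3: d²=25 ≤ ρ²=28; F_rep = 15·(0,5)/25² = (0.0000,0.1200)
o4: d²=45 > ρ²=28 → inactive
F = F_att + ΣF_rep = (11.2500,-8.6300)
Δp = p'−p = (0.5625,-0.4315); α = Δx/Fx = (9/16) / (45/4) = 1/20
check: Δy/Fy = (-863/2000) / (-863/100) = 1/20 ✓

α = 1/20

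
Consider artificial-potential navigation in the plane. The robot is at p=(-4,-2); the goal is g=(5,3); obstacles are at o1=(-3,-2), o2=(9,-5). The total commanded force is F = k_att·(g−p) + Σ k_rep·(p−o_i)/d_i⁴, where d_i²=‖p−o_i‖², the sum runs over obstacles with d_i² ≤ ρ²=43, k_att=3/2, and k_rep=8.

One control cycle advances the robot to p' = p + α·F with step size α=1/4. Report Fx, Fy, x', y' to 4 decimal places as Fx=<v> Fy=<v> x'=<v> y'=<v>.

Fx=5.5000 Fy=7.5000 x'=-2.6250 y'=-0.1250

F_att = 3/2·(g−p) = 3/2·(9,5) = (13.5000,7.5000)
o1: d²=1 ≤ ρ²=43; F_rep = 8·(-1,0)/1² = (-8.0000,0.0000)
o2: d²=178 > ρ²=43 → inactive
F = F_att + ΣF_rep = (5.5000,7.5000)
p' = p + 1/4·F = (-2.6250,-0.1250)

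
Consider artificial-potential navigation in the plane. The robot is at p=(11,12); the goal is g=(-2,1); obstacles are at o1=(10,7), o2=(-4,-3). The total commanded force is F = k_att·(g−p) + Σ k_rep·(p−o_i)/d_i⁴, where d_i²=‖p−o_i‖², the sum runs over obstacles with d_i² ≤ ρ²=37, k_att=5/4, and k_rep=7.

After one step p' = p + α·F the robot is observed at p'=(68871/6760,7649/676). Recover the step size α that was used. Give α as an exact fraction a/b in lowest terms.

α = 1/20

F_att = 5/4·(g−p) = 5/4·(-13,-11) = (-16.2500,-13.7500)
o1: d²=26 ≤ ρ²=37; F_rep = 7·(1,5)/26² = (0.0104,0.0518)
o2: d²=450 > ρ²=37 → inactive
F = F_att + ΣF_rep = (-16.2396,-13.6982)
Δp = p'−p = (-0.8120,-0.6849); α = Δx/Fx = (-5489/6760) / (-5489/338) = 1/20
check: Δy/Fy = (-463/676) / (-2315/169) = 1/20 ✓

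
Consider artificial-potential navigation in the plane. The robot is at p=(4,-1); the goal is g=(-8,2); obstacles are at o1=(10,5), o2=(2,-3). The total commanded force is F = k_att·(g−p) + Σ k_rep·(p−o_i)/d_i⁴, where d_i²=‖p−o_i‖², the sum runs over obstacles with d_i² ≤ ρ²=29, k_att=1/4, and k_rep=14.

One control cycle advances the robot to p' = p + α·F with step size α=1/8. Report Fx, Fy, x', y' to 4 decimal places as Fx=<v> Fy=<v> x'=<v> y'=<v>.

F_att = 1/4·(g−p) = 1/4·(-12,3) = (-3.0000,0.7500)
o1: d²=72 > ρ²=29 → inactive
o2: d²=8 ≤ ρ²=29; F_rep = 14·(2,2)/8² = (0.4375,0.4375)
F = F_att + ΣF_rep = (-2.5625,1.1875)
p' = p + 1/8·F = (3.6797,-0.8516)

Fx=-2.5625 Fy=1.1875 x'=3.6797 y'=-0.8516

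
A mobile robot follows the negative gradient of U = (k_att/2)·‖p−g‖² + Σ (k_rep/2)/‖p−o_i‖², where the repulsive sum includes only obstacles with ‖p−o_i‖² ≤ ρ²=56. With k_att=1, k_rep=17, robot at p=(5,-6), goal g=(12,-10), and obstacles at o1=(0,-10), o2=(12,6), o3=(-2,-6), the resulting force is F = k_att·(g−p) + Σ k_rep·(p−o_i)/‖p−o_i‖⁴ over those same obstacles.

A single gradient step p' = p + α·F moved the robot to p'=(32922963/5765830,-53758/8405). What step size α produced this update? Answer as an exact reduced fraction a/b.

F_att = 1·(g−p) = 1·(7,-4) = (7.0000,-4.0000)
o1: d²=41 ≤ ρ²=56; F_rep = 17·(5,4)/41² = (0.0506,0.0405)
o2: d²=193 > ρ²=56 → inactive
o3: d²=49 ≤ ρ²=56; F_rep = 17·(7,0)/49² = (0.0496,0.0000)
F = F_att + ΣF_rep = (7.1001,-3.9595)
Δp = p'−p = (0.7100,-0.3960); α = Δx/Fx = (4093813/5765830) / (4093813/576583) = 1/10
check: Δy/Fy = (-3328/8405) / (-6656/1681) = 1/10 ✓

α = 1/10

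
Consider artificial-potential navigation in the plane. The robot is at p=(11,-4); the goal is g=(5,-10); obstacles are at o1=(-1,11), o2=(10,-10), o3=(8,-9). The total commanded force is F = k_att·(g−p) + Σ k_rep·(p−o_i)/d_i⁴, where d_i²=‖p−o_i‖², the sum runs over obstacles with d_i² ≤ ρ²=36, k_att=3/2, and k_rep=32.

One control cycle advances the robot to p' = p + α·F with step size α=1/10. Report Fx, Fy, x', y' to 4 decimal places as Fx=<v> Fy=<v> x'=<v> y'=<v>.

F_att = 3/2·(g−p) = 3/2·(-6,-6) = (-9.0000,-9.0000)
o1: d²=369 > ρ²=36 → inactive
o2: d²=37 > ρ²=36 → inactive
o3: d²=34 ≤ ρ²=36; F_rep = 32·(3,5)/34² = (0.0830,0.1384)
F = F_att + ΣF_rep = (-8.9170,-8.8616)
p' = p + 1/10·F = (10.1083,-4.8862)

Fx=-8.9170 Fy=-8.8616 x'=10.1083 y'=-4.8862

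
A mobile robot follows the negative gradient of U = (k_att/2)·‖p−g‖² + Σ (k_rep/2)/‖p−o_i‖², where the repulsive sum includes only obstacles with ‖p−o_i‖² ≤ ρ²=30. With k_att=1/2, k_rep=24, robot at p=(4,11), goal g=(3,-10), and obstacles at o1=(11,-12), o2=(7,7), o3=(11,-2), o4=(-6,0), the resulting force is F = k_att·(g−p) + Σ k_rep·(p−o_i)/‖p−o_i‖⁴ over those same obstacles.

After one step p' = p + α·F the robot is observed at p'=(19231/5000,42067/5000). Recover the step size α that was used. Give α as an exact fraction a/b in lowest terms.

F_att = 1/2·(g−p) = 1/2·(-1,-21) = (-0.5000,-10.5000)
o1: d²=578 > ρ²=30 → inactive
o2: d²=25 ≤ ρ²=30; F_rep = 24·(-3,4)/25² = (-0.1152,0.1536)
o3: d²=218 > ρ²=30 → inactive
o4: d²=221 > ρ²=30 → inactive
F = F_att + ΣF_rep = (-0.6152,-10.3464)
Δp = p'−p = (-0.1538,-2.5866); α = Δx/Fx = (-769/5000) / (-769/1250) = 1/4
check: Δy/Fy = (-12933/5000) / (-12933/1250) = 1/4 ✓

α = 1/4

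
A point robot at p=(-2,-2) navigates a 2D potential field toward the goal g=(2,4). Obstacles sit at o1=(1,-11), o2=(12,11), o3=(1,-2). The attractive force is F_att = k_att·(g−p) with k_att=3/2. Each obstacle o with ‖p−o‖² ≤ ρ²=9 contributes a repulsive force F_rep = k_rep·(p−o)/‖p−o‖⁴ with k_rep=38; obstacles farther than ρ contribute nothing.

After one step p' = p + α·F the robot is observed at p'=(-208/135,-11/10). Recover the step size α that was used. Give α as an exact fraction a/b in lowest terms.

F_att = 3/2·(g−p) = 3/2·(4,6) = (6.0000,9.0000)
o1: d²=90 > ρ²=9 → inactive
o2: d²=365 > ρ²=9 → inactive
o3: d²=9 ≤ ρ²=9; F_rep = 38·(-3,0)/9² = (-1.4074,0.0000)
F = F_att + ΣF_rep = (4.5926,9.0000)
Δp = p'−p = (0.4593,0.9000); α = Δx/Fx = (62/135) / (124/27) = 1/10
check: Δy/Fy = (9/10) / (9) = 1/10 ✓

α = 1/10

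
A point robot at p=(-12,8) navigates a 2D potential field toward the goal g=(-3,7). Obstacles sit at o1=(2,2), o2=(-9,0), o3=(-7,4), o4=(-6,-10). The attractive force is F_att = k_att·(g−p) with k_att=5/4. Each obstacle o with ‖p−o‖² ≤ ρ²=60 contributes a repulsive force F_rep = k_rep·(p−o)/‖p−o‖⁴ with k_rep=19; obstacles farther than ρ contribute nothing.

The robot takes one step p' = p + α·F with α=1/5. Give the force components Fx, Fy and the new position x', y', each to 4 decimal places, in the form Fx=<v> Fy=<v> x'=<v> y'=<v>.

F_att = 5/4·(g−p) = 5/4·(9,-1) = (11.2500,-1.2500)
o1: d²=232 > ρ²=60 → inactive
o2: d²=73 > ρ²=60 → inactive
o3: d²=41 ≤ ρ²=60; F_rep = 19·(-5,4)/41² = (-0.0565,0.0452)
o4: d²=360 > ρ²=60 → inactive
F = F_att + ΣF_rep = (11.1935,-1.2048)
p' = p + 1/5·F = (-9.7613,7.7590)

Fx=11.1935 Fy=-1.2048 x'=-9.7613 y'=7.7590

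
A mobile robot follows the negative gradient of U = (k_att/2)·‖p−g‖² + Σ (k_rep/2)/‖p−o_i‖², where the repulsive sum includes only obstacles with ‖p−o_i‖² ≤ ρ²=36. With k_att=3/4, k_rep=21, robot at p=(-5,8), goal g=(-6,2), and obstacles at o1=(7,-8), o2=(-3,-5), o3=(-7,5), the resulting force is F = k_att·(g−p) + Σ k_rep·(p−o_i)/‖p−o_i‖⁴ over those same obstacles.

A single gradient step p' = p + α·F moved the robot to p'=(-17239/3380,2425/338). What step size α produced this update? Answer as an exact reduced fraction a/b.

F_att = 3/4·(g−p) = 3/4·(-1,-6) = (-0.7500,-4.5000)
o1: d²=400 > ρ²=36 → inactive
o2: d²=173 > ρ²=36 → inactive
o3: d²=13 ≤ ρ²=36; F_rep = 21·(2,3)/13² = (0.2485,0.3728)
F = F_att + ΣF_rep = (-0.5015,-4.1272)
Δp = p'−p = (-0.1003,-0.8254); α = Δx/Fx = (-339/3380) / (-339/676) = 1/5
check: Δy/Fy = (-279/338) / (-1395/338) = 1/5 ✓

α = 1/5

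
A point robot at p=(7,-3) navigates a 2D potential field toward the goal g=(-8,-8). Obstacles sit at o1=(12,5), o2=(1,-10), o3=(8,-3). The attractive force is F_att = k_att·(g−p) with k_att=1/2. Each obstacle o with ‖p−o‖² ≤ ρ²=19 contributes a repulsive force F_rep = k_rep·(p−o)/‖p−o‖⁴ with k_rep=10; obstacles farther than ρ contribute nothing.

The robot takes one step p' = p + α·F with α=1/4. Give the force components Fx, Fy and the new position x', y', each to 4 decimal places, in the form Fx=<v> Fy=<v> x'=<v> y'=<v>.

F_att = 1/2·(g−p) = 1/2·(-15,-5) = (-7.5000,-2.5000)
o1: d²=89 > ρ²=19 → inactive
o2: d²=85 > ρ²=19 → inactive
o3: d²=1 ≤ ρ²=19; F_rep = 10·(-1,0)/1² = (-10.0000,0.0000)
F = F_att + ΣF_rep = (-17.5000,-2.5000)
p' = p + 1/4·F = (2.6250,-3.6250)

Fx=-17.5000 Fy=-2.5000 x'=2.6250 y'=-3.6250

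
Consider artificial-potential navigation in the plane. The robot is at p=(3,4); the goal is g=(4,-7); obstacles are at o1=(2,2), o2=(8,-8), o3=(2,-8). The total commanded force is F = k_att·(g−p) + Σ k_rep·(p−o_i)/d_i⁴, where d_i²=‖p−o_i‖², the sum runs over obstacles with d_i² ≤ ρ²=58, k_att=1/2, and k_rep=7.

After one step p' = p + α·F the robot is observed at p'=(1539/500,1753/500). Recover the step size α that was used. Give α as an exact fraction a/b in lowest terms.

F_att = 1/2·(g−p) = 1/2·(1,-11) = (0.5000,-5.5000)
o1: d²=5 ≤ ρ²=58; F_rep = 7·(1,2)/5² = (0.2800,0.5600)
o2: d²=169 > ρ²=58 → inactive
o3: d²=145 > ρ²=58 → inactive
F = F_att + ΣF_rep = (0.7800,-4.9400)
Δp = p'−p = (0.0780,-0.4940); α = Δx/Fx = (39/500) / (39/50) = 1/10
check: Δy/Fy = (-247/500) / (-247/50) = 1/10 ✓

α = 1/10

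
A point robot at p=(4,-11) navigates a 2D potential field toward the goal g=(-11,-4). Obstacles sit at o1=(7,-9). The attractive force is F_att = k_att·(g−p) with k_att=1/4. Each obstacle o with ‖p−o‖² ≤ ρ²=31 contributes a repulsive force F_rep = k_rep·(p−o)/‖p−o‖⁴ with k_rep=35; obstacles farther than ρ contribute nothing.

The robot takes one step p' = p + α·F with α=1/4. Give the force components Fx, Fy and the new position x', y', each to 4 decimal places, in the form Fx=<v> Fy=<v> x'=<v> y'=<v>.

F_att = 1/4·(g−p) = 1/4·(-15,7) = (-3.7500,1.7500)
o1: d²=13 ≤ ρ²=31; F_rep = 35·(-3,-2)/13² = (-0.6213,-0.4142)
F = F_att + ΣF_rep = (-4.3713,1.3358)
p' = p + 1/4·F = (2.9072,-10.6661)

Fx=-4.3713 Fy=1.3358 x'=2.9072 y'=-10.6661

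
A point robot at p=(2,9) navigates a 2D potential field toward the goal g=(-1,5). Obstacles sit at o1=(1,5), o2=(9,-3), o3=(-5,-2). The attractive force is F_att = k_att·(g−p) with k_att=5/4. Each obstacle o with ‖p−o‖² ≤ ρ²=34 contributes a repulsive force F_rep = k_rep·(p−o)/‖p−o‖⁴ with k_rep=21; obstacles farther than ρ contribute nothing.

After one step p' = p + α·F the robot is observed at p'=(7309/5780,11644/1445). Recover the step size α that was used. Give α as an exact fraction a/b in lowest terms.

F_att = 5/4·(g−p) = 5/4·(-3,-4) = (-3.7500,-5.0000)
o1: d²=17 ≤ ρ²=34; F_rep = 21·(1,4)/17² = (0.0727,0.2907)
o2: d²=193 > ρ²=34 → inactive
o3: d²=170 > ρ²=34 → inactive
F = F_att + ΣF_rep = (-3.6773,-4.7093)
Δp = p'−p = (-0.7355,-0.9419); α = Δx/Fx = (-4251/5780) / (-4251/1156) = 1/5
check: Δy/Fy = (-1361/1445) / (-1361/289) = 1/5 ✓

α = 1/5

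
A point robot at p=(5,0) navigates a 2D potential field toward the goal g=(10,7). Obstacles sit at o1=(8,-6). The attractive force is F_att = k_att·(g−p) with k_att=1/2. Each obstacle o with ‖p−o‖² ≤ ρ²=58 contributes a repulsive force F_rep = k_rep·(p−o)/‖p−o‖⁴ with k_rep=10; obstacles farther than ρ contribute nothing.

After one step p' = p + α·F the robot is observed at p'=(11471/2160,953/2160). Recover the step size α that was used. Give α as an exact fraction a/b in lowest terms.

α = 1/8

F_att = 1/2·(g−p) = 1/2·(5,7) = (2.5000,3.5000)
o1: d²=45 ≤ ρ²=58; F_rep = 10·(-3,6)/45² = (-0.0148,0.0296)
F = F_att + ΣF_rep = (2.4852,3.5296)
Δp = p'−p = (0.3106,0.4412); α = Δx/Fx = (671/2160) / (671/270) = 1/8
check: Δy/Fy = (953/2160) / (953/270) = 1/8 ✓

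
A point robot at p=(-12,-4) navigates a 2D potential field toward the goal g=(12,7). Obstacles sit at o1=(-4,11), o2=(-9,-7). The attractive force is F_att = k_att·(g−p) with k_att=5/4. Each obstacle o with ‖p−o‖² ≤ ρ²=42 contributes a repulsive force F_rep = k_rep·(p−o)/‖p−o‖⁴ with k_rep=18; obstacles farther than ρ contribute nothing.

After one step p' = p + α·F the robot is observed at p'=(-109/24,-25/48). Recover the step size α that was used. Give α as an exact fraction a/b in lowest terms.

F_att = 5/4·(g−p) = 5/4·(24,11) = (30.0000,13.7500)
o1: d²=289 > ρ²=42 → inactive
o2: d²=18 ≤ ρ²=42; F_rep = 18·(-3,3)/18² = (-0.1667,0.1667)
F = F_att + ΣF_rep = (29.8333,13.9167)
Δp = p'−p = (7.4583,3.4792); α = Δx/Fx = (179/24) / (179/6) = 1/4
check: Δy/Fy = (167/48) / (167/12) = 1/4 ✓

α = 1/4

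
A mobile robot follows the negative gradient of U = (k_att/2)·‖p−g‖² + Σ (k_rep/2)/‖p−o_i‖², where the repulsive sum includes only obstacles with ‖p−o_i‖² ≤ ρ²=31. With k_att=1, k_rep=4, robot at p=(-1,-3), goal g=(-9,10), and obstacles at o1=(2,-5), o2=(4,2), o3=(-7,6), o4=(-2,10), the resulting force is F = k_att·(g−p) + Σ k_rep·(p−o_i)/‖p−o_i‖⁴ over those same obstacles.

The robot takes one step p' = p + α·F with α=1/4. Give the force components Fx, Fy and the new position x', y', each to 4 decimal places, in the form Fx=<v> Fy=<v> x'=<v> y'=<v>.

Fx=-8.0710 Fy=13.0473 x'=-3.0178 y'=0.2618

F_att = 1·(g−p) = 1·(-8,13) = (-8.0000,13.0000)
o1: d²=13 ≤ ρ²=31; F_rep = 4·(-3,2)/13² = (-0.0710,0.0473)
o2: d²=50 > ρ²=31 → inactive
o3: d²=117 > ρ²=31 → inactive
o4: d²=170 > ρ²=31 → inactive
F = F_att + ΣF_rep = (-8.0710,13.0473)
p' = p + 1/4·F = (-3.0178,0.2618)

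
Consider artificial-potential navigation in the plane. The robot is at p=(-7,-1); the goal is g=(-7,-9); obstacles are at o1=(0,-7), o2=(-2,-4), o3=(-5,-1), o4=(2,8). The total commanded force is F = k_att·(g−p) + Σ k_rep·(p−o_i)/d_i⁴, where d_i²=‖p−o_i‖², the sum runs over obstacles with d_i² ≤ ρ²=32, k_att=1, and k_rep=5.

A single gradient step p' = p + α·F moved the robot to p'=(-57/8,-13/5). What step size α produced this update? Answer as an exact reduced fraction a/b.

F_att = 1·(g−p) = 1·(0,-8) = (0.0000,-8.0000)
o1: d²=85 > ρ²=32 → inactive
o2: d²=34 > ρ²=32 → inactive
o3: d²=4 ≤ ρ²=32; F_rep = 5·(-2,0)/4² = (-0.6250,0.0000)
o4: d²=162 > ρ²=32 → inactive
F = F_att + ΣF_rep = (-0.6250,-8.0000)
Δp = p'−p = (-0.1250,-1.6000); α = Δx/Fx = (-1/8) / (-5/8) = 1/5
check: Δy/Fy = (-8/5) / (-8) = 1/5 ✓

α = 1/5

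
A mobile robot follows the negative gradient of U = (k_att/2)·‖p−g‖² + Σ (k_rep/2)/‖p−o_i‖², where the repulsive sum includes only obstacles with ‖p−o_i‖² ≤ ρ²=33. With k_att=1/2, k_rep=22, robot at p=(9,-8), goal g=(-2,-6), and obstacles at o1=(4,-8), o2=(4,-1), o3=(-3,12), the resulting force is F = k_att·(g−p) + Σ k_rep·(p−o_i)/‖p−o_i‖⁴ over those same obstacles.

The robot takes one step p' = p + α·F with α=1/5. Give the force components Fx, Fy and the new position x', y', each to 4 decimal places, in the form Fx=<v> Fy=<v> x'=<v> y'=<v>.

Fx=-5.3240 Fy=1.0000 x'=7.9352 y'=-7.8000

F_att = 1/2·(g−p) = 1/2·(-11,2) = (-5.5000,1.0000)
o1: d²=25 ≤ ρ²=33; F_rep = 22·(5,0)/25² = (0.1760,0.0000)
o2: d²=74 > ρ²=33 → inactive
o3: d²=544 > ρ²=33 → inactive
F = F_att + ΣF_rep = (-5.3240,1.0000)
p' = p + 1/5·F = (7.9352,-7.8000)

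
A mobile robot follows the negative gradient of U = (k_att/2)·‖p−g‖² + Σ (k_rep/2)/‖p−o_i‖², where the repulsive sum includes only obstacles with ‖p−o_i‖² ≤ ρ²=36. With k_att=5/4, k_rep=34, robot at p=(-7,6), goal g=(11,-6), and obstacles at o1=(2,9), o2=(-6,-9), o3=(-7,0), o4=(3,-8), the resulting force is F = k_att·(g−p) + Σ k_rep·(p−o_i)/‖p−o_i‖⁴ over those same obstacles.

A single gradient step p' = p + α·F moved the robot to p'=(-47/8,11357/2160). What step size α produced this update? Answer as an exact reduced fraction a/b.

F_att = 5/4·(g−p) = 5/4·(18,-12) = (22.5000,-15.0000)
o1: d²=90 > ρ²=36 → inactive
o2: d²=226 > ρ²=36 → inactive
o3: d²=36 ≤ ρ²=36; F_rep = 34·(0,6)/36² = (0.0000,0.1574)
o4: d²=296 > ρ²=36 → inactive
F = F_att + ΣF_rep = (22.5000,-14.8426)
Δp = p'−p = (1.1250,-0.7421); α = Δx/Fx = (9/8) / (45/2) = 1/20
check: Δy/Fy = (-1603/2160) / (-1603/108) = 1/20 ✓

α = 1/20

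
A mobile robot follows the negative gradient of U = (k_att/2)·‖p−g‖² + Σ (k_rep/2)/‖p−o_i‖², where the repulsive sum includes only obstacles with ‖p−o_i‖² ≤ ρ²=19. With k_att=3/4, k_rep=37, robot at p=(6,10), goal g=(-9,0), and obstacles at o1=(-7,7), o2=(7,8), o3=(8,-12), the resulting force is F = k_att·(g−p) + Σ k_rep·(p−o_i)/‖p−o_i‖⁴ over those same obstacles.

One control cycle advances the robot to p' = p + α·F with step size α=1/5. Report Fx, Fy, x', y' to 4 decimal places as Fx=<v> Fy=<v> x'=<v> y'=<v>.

Fx=-12.7300 Fy=-4.5400 x'=3.4540 y'=9.0920

F_att = 3/4·(g−p) = 3/4·(-15,-10) = (-11.2500,-7.5000)
o1: d²=178 > ρ²=19 → inactive
o2: d²=5 ≤ ρ²=19; F_rep = 37·(-1,2)/5² = (-1.4800,2.9600)
o3: d²=488 > ρ²=19 → inactive
F = F_att + ΣF_rep = (-12.7300,-4.5400)
p' = p + 1/5·F = (3.4540,9.0920)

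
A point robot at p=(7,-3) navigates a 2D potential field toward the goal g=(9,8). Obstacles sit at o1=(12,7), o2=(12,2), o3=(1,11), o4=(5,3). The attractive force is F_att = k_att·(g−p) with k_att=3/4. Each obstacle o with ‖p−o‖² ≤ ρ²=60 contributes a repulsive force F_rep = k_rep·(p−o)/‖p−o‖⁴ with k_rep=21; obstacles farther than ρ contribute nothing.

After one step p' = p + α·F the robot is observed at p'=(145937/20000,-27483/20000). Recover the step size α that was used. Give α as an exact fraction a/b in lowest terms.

α = 1/5

F_att = 3/4·(g−p) = 3/4·(2,11) = (1.5000,8.2500)
o1: d²=125 > ρ²=60 → inactive
o2: d²=50 ≤ ρ²=60; F_rep = 21·(-5,-5)/50² = (-0.0420,-0.0420)
o3: d²=232 > ρ²=60 → inactive
o4: d²=40 ≤ ρ²=60; F_rep = 21·(2,-6)/40² = (0.0262,-0.0788)
F = F_att + ΣF_rep = (1.4843,8.1293)
Δp = p'−p = (0.2969,1.6259); α = Δx/Fx = (5937/20000) / (5937/4000) = 1/5
check: Δy/Fy = (32517/20000) / (32517/4000) = 1/5 ✓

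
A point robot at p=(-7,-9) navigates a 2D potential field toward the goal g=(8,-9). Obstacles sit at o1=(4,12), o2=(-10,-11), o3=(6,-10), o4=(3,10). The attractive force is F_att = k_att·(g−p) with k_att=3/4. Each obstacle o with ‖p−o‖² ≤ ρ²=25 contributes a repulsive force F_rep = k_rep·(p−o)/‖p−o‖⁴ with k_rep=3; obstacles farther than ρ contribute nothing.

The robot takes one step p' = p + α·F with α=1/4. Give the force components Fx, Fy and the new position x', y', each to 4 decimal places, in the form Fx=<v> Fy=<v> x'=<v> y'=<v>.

Fx=11.3033 Fy=0.0355 x'=-4.1742 y'=-8.9911

F_att = 3/4·(g−p) = 3/4·(15,0) = (11.2500,0.0000)
o1: d²=562 > ρ²=25 → inactive
o2: d²=13 ≤ ρ²=25; F_rep = 3·(3,2)/13² = (0.0533,0.0355)
o3: d²=170 > ρ²=25 → inactive
o4: d²=461 > ρ²=25 → inactive
F = F_att + ΣF_rep = (11.3033,0.0355)
p' = p + 1/4·F = (-4.1742,-8.9911)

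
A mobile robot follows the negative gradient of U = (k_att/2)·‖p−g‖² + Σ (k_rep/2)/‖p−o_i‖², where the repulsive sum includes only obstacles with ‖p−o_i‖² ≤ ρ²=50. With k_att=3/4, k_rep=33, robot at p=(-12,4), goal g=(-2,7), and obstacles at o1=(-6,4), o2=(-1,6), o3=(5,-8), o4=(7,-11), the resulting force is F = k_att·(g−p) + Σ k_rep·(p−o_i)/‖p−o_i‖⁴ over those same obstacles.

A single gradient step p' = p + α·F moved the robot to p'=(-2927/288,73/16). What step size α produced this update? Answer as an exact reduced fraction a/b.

α = 1/4

F_att = 3/4·(g−p) = 3/4·(10,3) = (7.5000,2.2500)
o1: d²=36 ≤ ρ²=50; F_rep = 33·(-6,0)/36² = (-0.1528,0.0000)
o2: d²=125 > ρ²=50 → inactive
o3: d²=433 > ρ²=50 → inactive
o4: d²=586 > ρ²=50 → inactive
F = F_att + ΣF_rep = (7.3472,2.2500)
Δp = p'−p = (1.8368,0.5625); α = Δx/Fx = (529/288) / (529/72) = 1/4
check: Δy/Fy = (9/16) / (9/4) = 1/4 ✓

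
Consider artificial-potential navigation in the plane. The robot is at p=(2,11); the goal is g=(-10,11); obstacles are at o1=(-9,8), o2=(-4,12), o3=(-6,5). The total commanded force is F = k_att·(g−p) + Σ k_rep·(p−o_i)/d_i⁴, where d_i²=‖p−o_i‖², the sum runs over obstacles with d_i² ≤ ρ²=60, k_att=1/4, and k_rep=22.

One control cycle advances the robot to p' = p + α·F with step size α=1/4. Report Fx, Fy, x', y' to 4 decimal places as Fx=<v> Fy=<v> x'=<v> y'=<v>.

F_att = 1/4·(g−p) = 1/4·(-12,0) = (-3.0000,0.0000)
o1: d²=130 > ρ²=60 → inactive
o2: d²=37 ≤ ρ²=60; F_rep = 22·(6,-1)/37² = (0.0964,-0.0161)
o3: d²=100 > ρ²=60 → inactive
F = F_att + ΣF_rep = (-2.9036,-0.0161)
p' = p + 1/4·F = (1.2741,10.9960)

Fx=-2.9036 Fy=-0.0161 x'=1.2741 y'=10.9960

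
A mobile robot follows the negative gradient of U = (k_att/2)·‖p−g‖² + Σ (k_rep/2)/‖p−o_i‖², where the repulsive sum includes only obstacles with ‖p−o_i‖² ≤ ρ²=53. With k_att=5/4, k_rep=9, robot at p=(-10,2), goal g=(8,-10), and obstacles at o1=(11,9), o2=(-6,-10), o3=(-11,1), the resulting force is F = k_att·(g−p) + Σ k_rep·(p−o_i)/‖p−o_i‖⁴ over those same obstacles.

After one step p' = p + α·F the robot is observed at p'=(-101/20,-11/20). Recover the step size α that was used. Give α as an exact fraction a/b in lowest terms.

α = 1/5

F_att = 5/4·(g−p) = 5/4·(18,-12) = (22.5000,-15.0000)
o1: d²=490 > ρ²=53 → inactive
o2: d²=160 > ρ²=53 → inactive
o3: d²=2 ≤ ρ²=53; F_rep = 9·(1,1)/2² = (2.2500,2.2500)
F = F_att + ΣF_rep = (24.7500,-12.7500)
Δp = p'−p = (4.9500,-2.5500); α = Δx/Fx = (99/20) / (99/4) = 1/5
check: Δy/Fy = (-51/20) / (-51/4) = 1/5 ✓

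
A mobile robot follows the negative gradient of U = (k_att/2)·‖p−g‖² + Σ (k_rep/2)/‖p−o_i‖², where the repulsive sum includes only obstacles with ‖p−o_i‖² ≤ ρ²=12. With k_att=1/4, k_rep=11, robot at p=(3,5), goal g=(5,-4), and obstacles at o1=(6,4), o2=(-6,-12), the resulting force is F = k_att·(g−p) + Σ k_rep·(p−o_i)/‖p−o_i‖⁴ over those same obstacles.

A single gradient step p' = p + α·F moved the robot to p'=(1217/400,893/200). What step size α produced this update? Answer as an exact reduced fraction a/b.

F_att = 1/4·(g−p) = 1/4·(2,-9) = (0.5000,-2.2500)
o1: d²=10 ≤ ρ²=12; F_rep = 11·(-3,1)/10² = (-0.3300,0.1100)
o2: d²=370 > ρ²=12 → inactive
F = F_att + ΣF_rep = (0.1700,-2.1400)
Δp = p'−p = (0.0425,-0.5350); α = Δx/Fx = (17/400) / (17/100) = 1/4
check: Δy/Fy = (-107/200) / (-107/50) = 1/4 ✓

α = 1/4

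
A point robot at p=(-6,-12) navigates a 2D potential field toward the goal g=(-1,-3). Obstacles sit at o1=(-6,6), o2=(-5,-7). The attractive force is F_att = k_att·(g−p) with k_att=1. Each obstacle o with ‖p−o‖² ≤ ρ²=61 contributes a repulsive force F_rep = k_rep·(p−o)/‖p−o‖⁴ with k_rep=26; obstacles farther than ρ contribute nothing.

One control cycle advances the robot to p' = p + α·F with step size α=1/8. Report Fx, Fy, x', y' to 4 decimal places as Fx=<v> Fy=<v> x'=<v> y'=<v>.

F_att = 1·(g−p) = 1·(5,9) = (5.0000,9.0000)
o1: d²=324 > ρ²=61 → inactive
o2: d²=26 ≤ ρ²=61; F_rep = 26·(-1,-5)/26² = (-0.0385,-0.1923)
F = F_att + ΣF_rep = (4.9615,8.8077)
p' = p + 1/8·F = (-5.3798,-10.8990)

Fx=4.9615 Fy=8.8077 x'=-5.3798 y'=-10.8990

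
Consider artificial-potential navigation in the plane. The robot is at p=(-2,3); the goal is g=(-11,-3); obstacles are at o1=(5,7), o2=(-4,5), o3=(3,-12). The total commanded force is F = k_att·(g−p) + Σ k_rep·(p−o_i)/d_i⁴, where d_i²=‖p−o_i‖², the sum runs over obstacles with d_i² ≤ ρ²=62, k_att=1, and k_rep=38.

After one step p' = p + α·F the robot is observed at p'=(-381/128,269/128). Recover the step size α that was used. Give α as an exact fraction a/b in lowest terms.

F_att = 1·(g−p) = 1·(-9,-6) = (-9.0000,-6.0000)
o1: d²=65 > ρ²=62 → inactive
o2: d²=8 ≤ ρ²=62; F_rep = 38·(2,-2)/8² = (1.1875,-1.1875)
o3: d²=250 > ρ²=62 → inactive
F = F_att + ΣF_rep = (-7.8125,-7.1875)
Δp = p'−p = (-0.9766,-0.8984); α = Δx/Fx = (-125/128) / (-125/16) = 1/8
check: Δy/Fy = (-115/128) / (-115/16) = 1/8 ✓

α = 1/8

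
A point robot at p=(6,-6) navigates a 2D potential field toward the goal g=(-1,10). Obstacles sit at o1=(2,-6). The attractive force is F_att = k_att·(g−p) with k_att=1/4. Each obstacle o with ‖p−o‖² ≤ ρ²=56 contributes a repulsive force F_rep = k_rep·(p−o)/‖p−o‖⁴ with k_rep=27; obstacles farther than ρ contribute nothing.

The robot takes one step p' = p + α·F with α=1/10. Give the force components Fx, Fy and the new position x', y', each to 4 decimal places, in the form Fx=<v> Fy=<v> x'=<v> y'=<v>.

F_att = 1/4·(g−p) = 1/4·(-7,16) = (-1.7500,4.0000)
o1: d²=16 ≤ ρ²=56; F_rep = 27·(4,0)/16² = (0.4219,0.0000)
F = F_att + ΣF_rep = (-1.3281,4.0000)
p' = p + 1/10·F = (5.8672,-5.6000)

Fx=-1.3281 Fy=4.0000 x'=5.8672 y'=-5.6000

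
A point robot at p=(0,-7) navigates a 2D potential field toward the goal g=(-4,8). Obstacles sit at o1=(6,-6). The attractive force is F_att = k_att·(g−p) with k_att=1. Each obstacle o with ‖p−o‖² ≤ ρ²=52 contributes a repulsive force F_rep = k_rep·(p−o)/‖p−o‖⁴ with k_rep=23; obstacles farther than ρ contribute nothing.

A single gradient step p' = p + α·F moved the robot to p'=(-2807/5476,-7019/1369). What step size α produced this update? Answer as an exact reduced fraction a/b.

α = 1/8

F_att = 1·(g−p) = 1·(-4,15) = (-4.0000,15.0000)
o1: d²=37 ≤ ρ²=52; F_rep = 23·(-6,-1)/37² = (-0.1008,-0.0168)
F = F_att + ΣF_rep = (-4.1008,14.9832)
Δp = p'−p = (-0.5126,1.8729); α = Δx/Fx = (-2807/5476) / (-5614/1369) = 1/8
check: Δy/Fy = (2564/1369) / (20512/1369) = 1/8 ✓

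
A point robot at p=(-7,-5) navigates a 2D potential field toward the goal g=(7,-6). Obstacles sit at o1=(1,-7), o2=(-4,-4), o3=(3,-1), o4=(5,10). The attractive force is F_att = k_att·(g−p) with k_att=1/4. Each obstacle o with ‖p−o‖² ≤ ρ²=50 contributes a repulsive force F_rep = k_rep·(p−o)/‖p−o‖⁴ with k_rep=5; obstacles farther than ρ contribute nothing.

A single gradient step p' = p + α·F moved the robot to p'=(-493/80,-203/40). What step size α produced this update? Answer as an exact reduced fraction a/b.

F_att = 1/4·(g−p) = 1/4·(14,-1) = (3.5000,-0.2500)
o1: d²=68 > ρ²=50 → inactive
o2: d²=10 ≤ ρ²=50; F_rep = 5·(-3,-1)/10² = (-0.1500,-0.0500)
o3: d²=116 > ρ²=50 → inactive
o4: d²=369 > ρ²=50 → inactive
F = F_att + ΣF_rep = (3.3500,-0.3000)
Δp = p'−p = (0.8375,-0.0750); α = Δx/Fx = (67/80) / (67/20) = 1/4
check: Δy/Fy = (-3/40) / (-3/10) = 1/4 ✓

α = 1/4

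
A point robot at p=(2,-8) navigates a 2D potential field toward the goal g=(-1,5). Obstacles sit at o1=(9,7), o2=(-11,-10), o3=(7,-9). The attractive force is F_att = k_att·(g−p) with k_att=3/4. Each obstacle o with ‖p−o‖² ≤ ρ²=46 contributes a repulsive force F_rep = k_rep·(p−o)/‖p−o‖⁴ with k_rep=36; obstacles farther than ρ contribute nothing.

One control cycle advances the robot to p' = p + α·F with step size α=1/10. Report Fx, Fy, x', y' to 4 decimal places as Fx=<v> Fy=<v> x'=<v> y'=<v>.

F_att = 3/4·(g−p) = 3/4·(-3,13) = (-2.2500,9.7500)
o1: d²=274 > ρ²=46 → inactive
o2: d²=173 > ρ²=46 → inactive
o3: d²=26 ≤ ρ²=46; F_rep = 36·(-5,1)/26² = (-0.2663,0.0533)
F = F_att + ΣF_rep = (-2.5163,9.8033)
p' = p + 1/10·F = (1.7484,-7.0197)

Fx=-2.5163 Fy=9.8033 x'=1.7484 y'=-7.0197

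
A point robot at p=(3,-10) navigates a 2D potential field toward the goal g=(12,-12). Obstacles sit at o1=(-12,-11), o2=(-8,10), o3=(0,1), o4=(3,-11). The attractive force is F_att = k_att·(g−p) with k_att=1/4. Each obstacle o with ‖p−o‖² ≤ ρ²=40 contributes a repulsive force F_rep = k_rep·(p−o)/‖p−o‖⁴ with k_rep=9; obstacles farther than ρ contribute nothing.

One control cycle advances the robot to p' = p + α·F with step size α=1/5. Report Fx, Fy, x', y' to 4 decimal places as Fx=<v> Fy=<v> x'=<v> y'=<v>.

Fx=2.2500 Fy=8.5000 x'=3.4500 y'=-8.3000

F_att = 1/4·(g−p) = 1/4·(9,-2) = (2.2500,-0.5000)
o1: d²=226 > ρ²=40 → inactive
o2: d²=521 > ρ²=40 → inactive
o3: d²=130 > ρ²=40 → inactive
o4: d²=1 ≤ ρ²=40; F_rep = 9·(0,1)/1² = (0.0000,9.0000)
F = F_att + ΣF_rep = (2.2500,8.5000)
p' = p + 1/5·F = (3.4500,-8.3000)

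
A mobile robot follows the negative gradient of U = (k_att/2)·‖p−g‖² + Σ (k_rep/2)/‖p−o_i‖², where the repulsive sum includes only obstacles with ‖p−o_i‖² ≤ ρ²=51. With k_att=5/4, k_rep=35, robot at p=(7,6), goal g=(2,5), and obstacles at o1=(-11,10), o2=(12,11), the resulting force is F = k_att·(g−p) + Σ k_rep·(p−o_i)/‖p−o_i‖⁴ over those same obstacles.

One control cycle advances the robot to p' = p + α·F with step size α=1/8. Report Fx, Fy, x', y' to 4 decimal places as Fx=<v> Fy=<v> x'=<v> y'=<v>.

F_att = 5/4·(g−p) = 5/4·(-5,-1) = (-6.2500,-1.2500)
o1: d²=340 > ρ²=51 → inactive
o2: d²=50 ≤ ρ²=51; F_rep = 35·(-5,-5)/50² = (-0.0700,-0.0700)
F = F_att + ΣF_rep = (-6.3200,-1.3200)
p' = p + 1/8·F = (6.2100,5.8350)

Fx=-6.3200 Fy=-1.3200 x'=6.2100 y'=5.8350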